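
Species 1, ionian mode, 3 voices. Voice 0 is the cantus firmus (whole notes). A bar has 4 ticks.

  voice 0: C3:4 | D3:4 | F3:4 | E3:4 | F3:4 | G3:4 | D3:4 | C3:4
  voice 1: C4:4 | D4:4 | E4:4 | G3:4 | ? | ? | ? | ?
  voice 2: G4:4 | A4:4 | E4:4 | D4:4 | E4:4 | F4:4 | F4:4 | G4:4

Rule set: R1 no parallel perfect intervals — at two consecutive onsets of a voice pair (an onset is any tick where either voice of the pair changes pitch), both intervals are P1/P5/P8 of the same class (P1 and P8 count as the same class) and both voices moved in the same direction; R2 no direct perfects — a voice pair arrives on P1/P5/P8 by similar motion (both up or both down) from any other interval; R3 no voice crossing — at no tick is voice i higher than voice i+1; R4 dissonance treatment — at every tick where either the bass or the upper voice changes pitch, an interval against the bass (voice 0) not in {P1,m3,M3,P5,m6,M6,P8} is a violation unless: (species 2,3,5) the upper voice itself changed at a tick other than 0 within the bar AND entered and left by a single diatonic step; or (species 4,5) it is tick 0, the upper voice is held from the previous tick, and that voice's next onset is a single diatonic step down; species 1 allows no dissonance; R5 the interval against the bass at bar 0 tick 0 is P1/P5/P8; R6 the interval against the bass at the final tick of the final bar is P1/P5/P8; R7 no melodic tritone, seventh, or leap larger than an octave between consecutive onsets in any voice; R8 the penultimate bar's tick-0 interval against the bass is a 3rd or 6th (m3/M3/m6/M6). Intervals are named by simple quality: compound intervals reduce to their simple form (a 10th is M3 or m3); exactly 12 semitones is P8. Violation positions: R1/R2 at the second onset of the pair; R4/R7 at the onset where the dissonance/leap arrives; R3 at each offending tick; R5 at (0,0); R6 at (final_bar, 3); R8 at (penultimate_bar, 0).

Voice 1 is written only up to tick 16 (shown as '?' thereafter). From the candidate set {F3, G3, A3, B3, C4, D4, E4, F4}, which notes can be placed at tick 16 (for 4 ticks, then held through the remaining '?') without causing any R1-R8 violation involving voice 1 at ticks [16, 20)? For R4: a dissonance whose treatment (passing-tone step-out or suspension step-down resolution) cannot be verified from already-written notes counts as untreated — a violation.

F3: legal
G3: violates R4
A3: violates R1
B3: violates R4
C4: violates R2
D4: legal
E4: violates R2,R4
F4: violates R2,R3,R7

{D4, F3}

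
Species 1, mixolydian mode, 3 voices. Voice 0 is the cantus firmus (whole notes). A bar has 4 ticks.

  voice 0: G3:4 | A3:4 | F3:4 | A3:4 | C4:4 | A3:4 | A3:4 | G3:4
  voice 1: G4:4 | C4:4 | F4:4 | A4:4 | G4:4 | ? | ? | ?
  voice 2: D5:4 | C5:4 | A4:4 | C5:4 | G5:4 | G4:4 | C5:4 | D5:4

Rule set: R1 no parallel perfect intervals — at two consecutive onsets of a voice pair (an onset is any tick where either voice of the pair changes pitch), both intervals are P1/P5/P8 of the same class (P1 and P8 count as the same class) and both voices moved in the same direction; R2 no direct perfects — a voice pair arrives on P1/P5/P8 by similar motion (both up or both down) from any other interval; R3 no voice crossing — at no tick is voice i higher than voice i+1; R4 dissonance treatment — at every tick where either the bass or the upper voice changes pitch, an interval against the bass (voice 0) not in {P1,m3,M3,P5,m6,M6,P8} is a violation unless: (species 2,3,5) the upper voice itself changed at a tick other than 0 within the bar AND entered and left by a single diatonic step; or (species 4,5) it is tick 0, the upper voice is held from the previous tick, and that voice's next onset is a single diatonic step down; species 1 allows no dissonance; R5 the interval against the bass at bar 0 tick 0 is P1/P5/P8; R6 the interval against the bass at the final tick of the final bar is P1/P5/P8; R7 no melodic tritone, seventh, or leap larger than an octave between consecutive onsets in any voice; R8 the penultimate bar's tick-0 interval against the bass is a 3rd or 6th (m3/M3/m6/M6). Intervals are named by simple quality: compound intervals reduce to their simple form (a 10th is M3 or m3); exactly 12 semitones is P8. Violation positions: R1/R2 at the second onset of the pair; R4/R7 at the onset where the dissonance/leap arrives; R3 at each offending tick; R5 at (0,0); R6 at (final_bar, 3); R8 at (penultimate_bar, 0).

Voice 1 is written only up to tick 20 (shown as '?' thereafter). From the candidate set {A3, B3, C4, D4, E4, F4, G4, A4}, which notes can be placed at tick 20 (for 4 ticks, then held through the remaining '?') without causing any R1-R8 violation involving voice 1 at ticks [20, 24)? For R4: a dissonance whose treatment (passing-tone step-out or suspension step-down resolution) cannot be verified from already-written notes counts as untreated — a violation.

A3: violates R2,R7
B3: violates R4
C4: violates R2
D4: violates R4
E4: violates R1
F4: legal
G4: violates R4
A4: violates R3

{F4}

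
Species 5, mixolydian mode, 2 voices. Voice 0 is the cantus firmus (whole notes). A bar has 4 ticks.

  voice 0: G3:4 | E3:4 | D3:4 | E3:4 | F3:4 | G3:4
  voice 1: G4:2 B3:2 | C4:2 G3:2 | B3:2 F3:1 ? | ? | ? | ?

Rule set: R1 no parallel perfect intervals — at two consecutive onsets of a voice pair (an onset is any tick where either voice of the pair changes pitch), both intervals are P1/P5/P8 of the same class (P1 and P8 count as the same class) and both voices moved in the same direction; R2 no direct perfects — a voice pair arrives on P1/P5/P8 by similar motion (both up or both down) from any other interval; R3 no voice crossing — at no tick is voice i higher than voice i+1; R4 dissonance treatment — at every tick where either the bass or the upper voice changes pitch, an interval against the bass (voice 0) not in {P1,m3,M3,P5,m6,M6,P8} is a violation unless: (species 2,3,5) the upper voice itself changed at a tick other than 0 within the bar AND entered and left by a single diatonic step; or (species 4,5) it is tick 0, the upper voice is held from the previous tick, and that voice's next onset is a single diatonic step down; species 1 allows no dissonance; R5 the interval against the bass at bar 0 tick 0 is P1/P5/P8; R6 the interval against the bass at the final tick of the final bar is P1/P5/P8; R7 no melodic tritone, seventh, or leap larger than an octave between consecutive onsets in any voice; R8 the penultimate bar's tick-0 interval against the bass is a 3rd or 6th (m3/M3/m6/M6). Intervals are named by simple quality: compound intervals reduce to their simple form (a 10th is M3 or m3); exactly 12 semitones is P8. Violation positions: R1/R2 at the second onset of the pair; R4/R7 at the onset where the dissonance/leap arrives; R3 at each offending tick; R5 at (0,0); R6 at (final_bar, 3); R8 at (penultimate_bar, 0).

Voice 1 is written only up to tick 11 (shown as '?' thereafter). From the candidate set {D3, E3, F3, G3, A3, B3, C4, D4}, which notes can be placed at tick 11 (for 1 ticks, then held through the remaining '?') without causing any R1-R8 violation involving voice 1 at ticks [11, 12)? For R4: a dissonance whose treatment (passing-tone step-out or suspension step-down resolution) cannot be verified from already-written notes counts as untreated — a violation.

D3: legal
E3: violates R4
F3: legal
G3: violates R4
A3: legal
B3: violates R7
C4: violates R4
D4: legal

{A3, D3, D4, F3}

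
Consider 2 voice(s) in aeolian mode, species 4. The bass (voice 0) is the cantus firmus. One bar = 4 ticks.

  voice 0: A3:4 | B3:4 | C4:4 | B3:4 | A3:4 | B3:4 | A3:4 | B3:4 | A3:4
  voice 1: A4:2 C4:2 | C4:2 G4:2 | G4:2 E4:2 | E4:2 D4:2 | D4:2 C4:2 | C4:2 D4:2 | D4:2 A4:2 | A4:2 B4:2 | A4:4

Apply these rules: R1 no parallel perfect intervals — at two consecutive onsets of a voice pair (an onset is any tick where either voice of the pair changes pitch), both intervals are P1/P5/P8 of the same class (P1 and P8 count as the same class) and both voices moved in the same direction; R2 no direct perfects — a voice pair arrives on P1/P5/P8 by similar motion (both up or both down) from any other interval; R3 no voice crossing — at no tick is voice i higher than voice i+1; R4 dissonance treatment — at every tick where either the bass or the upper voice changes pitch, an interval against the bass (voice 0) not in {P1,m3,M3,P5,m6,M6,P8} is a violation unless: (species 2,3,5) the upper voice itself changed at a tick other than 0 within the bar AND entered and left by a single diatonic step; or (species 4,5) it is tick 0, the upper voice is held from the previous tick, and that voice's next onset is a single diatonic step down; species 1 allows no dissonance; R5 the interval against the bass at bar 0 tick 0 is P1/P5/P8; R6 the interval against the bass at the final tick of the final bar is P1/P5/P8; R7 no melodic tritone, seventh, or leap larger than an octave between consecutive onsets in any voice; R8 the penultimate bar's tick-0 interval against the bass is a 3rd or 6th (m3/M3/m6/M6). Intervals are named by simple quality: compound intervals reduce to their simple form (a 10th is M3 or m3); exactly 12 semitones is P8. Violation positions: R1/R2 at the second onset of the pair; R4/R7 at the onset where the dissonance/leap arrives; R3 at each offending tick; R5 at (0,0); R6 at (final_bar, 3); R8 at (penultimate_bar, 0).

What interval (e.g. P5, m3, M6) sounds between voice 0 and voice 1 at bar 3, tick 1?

voice 0=B3 voice 1=E4 -> P4

P4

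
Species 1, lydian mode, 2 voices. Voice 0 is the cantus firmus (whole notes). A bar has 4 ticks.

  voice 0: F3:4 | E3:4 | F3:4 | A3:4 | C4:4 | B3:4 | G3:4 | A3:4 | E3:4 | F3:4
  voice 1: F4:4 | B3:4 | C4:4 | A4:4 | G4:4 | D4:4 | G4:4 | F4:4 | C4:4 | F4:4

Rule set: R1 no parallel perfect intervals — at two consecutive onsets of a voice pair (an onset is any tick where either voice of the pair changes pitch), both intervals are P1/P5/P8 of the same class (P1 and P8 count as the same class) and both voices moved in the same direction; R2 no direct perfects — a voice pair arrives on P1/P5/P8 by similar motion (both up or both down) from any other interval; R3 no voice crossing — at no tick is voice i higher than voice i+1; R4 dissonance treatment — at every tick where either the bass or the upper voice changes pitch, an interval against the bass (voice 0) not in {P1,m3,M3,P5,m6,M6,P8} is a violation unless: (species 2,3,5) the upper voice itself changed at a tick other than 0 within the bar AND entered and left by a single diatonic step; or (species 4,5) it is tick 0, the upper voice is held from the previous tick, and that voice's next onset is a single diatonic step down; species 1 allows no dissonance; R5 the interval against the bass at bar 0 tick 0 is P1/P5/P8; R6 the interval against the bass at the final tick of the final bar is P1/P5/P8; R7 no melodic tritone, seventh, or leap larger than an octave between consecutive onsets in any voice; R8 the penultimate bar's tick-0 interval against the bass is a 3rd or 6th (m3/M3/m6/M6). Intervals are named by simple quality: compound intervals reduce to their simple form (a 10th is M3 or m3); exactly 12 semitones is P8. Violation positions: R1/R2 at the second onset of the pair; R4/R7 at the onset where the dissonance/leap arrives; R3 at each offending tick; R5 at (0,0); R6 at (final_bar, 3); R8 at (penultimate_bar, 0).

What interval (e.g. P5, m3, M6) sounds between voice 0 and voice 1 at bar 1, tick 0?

voice 0=E3 voice 1=B3 -> P5

P5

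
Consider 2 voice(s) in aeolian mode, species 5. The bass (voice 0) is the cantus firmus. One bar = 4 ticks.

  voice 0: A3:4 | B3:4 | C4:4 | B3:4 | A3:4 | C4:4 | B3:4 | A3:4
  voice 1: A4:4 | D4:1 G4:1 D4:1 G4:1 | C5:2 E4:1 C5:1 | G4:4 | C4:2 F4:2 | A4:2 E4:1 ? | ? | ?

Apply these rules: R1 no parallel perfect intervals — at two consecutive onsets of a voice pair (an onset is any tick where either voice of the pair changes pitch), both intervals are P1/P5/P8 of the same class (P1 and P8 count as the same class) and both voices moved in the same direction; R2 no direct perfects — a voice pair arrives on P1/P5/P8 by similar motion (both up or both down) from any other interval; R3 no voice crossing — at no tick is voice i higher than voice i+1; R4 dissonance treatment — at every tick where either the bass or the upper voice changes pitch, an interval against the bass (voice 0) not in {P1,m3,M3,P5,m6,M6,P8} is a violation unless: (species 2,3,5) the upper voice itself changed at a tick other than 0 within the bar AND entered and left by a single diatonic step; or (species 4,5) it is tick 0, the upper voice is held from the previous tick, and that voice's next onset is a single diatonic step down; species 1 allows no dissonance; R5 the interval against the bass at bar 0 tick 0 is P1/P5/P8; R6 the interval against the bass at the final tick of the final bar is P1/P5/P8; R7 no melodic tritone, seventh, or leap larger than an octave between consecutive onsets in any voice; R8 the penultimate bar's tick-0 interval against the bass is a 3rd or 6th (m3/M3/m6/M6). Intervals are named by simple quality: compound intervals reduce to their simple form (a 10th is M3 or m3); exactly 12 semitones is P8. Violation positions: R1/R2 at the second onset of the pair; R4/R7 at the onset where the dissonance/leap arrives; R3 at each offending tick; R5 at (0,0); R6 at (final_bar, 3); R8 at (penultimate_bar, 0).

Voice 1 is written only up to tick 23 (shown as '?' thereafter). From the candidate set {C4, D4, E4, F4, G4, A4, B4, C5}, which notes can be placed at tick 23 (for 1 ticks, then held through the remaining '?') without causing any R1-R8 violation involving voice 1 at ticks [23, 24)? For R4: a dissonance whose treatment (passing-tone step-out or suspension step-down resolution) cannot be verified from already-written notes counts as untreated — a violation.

C4: legal
D4: violates R4
E4: legal
F4: violates R4
G4: legal
A4: legal
B4: violates R4
C5: legal

{A4, C4, C5, E4, G4}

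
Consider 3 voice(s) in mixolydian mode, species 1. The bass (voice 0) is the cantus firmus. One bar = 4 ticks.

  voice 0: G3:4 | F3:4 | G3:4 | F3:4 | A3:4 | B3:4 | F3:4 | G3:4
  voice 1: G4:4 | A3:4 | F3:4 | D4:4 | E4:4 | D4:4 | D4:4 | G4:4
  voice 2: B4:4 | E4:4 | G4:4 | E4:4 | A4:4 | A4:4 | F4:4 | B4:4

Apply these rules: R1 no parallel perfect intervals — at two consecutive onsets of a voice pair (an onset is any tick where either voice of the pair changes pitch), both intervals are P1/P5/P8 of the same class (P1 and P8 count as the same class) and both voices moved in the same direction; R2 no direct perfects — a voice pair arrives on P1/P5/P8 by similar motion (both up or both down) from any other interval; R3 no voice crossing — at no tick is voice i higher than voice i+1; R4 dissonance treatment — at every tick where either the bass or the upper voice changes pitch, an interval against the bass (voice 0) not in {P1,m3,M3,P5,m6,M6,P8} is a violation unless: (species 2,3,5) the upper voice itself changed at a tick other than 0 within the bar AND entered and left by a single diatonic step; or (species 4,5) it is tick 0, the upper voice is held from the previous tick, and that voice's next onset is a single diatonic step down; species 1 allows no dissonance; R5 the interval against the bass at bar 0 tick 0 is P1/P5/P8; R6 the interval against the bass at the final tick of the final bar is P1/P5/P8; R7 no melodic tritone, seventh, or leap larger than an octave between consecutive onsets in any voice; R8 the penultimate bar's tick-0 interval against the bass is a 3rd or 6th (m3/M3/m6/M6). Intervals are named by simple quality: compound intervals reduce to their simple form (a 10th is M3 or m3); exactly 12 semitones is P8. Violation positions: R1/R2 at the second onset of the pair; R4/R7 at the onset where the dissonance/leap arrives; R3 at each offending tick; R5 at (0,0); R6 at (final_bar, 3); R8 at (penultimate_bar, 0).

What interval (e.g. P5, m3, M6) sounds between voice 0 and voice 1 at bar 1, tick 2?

voice 0=F3 voice 1=A3 -> M3

M3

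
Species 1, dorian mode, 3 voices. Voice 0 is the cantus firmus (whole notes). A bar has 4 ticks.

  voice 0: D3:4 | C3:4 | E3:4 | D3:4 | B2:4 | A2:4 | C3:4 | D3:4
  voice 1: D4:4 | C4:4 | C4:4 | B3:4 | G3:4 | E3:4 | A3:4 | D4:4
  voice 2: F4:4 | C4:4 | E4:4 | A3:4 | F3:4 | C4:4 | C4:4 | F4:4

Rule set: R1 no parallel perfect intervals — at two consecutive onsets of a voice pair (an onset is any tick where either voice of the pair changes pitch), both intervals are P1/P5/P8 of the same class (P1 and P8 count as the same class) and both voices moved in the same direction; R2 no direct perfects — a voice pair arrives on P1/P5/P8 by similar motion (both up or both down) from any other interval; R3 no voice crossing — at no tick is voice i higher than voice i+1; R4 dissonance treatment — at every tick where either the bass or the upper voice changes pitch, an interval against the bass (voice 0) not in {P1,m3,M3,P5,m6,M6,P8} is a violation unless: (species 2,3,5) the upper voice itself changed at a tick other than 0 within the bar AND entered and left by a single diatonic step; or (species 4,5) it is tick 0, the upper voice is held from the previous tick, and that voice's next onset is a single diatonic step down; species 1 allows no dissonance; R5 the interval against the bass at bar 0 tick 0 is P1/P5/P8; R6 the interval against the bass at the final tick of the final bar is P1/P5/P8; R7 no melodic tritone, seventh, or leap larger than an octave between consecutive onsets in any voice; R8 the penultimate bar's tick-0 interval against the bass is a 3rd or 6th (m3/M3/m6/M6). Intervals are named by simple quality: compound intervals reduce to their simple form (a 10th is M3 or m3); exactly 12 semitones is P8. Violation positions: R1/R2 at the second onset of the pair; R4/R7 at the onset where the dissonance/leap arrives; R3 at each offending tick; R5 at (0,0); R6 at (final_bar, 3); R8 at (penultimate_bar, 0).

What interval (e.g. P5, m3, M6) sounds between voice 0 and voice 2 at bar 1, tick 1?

P8

voice 0=C3 voice 2=C4 -> P8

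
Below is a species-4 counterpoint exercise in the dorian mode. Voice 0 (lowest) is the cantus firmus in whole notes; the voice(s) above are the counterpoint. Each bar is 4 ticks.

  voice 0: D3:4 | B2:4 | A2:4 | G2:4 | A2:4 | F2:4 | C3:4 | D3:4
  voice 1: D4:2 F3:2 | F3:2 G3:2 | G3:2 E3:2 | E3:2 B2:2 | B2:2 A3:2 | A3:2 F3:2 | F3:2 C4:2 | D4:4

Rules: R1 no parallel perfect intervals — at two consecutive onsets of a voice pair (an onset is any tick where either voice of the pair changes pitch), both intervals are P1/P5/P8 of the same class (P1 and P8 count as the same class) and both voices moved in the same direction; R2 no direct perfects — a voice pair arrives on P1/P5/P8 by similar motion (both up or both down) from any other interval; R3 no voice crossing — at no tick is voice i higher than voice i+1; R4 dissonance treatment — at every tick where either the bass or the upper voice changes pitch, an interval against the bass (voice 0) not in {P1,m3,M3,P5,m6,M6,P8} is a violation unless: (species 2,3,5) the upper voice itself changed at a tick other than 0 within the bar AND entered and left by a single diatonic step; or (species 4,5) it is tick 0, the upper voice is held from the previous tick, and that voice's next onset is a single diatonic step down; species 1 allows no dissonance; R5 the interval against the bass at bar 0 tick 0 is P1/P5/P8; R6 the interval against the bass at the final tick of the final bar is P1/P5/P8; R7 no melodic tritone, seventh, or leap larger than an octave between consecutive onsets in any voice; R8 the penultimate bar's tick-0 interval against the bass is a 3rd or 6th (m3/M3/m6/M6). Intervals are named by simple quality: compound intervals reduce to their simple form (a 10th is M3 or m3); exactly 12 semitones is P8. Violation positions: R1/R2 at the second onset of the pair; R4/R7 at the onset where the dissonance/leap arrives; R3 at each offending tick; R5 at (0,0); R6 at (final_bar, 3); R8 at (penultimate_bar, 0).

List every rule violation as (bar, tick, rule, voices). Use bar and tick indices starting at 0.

(1, 0, R4, (0, 1))
(2, 0, R4, (0, 1))
(4, 0, R4, (0, 1))
(4, 2, R7, (1,))
(6, 0, R4, (0, 1))
(6, 0, R8, (0, 1))
(7, 0, R1, (0, 1))

bar 0: v0=D3 v1=D4 downbeat P8
bar 1: v0=B2 v1=F3 downbeat TT
bar 2: v0=A2 v1=G3 downbeat m7
bar 3: v0=G2 v1=E3 downbeat M6
bar 4: v0=A2 v1=B2 downbeat M2
bar 5: v0=F2 v1=A3 downbeat M3
bar 6: v0=C3 v1=F3 downbeat P4
bar 7: v0=D3 v1=D4 downbeat P8
  -> R4 @ bar 1 tick 0 v(0, 1): B2/F3 TT untreated
  -> R4 @ bar 2 tick 0 v(0, 1): A2/G3 m7 untreated
  -> R4 @ bar 4 tick 0 v(0, 1): A2/B2 M2 untreated
  -> R7 @ bar 4 tick 2 v(1,): B2->A3 leap 10st
  -> R4 @ bar 6 tick 0 v(0, 1): C3/F3 P4 untreated
  -> R8 @ bar 6 tick 0 v(0, 1): penult P4 not 3rd/6th
  -> R1 @ bar 7 tick 0 v(0, 1): C3/C4 P8 -> D3/D4 P8 similar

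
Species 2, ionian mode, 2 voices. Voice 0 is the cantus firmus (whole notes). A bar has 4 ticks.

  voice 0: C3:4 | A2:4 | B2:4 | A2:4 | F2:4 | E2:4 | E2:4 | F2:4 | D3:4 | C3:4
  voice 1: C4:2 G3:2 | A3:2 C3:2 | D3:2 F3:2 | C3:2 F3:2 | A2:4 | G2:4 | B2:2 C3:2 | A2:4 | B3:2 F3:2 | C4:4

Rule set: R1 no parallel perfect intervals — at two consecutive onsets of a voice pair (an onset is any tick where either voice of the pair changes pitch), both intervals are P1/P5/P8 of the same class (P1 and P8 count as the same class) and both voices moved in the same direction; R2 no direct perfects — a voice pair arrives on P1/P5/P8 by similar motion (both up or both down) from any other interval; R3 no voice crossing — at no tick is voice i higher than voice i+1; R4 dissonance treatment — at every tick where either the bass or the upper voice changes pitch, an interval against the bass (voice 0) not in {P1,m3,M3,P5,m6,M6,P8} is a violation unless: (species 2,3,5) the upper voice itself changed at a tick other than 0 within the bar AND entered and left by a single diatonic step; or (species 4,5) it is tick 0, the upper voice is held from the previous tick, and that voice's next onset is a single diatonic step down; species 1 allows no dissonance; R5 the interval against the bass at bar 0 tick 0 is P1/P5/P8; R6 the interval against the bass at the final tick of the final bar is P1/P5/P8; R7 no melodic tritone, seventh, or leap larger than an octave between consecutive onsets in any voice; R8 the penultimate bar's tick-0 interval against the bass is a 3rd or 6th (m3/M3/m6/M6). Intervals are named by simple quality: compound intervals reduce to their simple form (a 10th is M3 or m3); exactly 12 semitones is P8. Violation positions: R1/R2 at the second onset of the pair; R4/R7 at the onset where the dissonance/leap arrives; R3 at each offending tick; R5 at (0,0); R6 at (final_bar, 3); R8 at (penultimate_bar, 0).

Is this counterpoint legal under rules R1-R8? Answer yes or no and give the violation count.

No (3 violations)

bar 0: v0=C3 v1=C4 (P8)
bar 1: v0=A2 v1=A3 (P8)
bar 2: v0=B2 v1=D3 (m3)
bar 3: v0=A2 v1=C3 (m3)
bar 4: v0=F2 v1=A2 (M3)
bar 5: v0=E2 v1=G2 (m3)
bar 6: v0=E2 v1=B2 (P5)
bar 7: v0=F2 v1=A2 (M3)
bar 8: v0=D3 v1=B3 (M6)
bar 9: v0=C3 v1=C4 (P8)
  R4 @ bar2.2: B2/F3 TT untreated
  R7 @ bar8.0: A2->B3 leap 14st
  R7 @ bar8.2: B3->F3 leap 6st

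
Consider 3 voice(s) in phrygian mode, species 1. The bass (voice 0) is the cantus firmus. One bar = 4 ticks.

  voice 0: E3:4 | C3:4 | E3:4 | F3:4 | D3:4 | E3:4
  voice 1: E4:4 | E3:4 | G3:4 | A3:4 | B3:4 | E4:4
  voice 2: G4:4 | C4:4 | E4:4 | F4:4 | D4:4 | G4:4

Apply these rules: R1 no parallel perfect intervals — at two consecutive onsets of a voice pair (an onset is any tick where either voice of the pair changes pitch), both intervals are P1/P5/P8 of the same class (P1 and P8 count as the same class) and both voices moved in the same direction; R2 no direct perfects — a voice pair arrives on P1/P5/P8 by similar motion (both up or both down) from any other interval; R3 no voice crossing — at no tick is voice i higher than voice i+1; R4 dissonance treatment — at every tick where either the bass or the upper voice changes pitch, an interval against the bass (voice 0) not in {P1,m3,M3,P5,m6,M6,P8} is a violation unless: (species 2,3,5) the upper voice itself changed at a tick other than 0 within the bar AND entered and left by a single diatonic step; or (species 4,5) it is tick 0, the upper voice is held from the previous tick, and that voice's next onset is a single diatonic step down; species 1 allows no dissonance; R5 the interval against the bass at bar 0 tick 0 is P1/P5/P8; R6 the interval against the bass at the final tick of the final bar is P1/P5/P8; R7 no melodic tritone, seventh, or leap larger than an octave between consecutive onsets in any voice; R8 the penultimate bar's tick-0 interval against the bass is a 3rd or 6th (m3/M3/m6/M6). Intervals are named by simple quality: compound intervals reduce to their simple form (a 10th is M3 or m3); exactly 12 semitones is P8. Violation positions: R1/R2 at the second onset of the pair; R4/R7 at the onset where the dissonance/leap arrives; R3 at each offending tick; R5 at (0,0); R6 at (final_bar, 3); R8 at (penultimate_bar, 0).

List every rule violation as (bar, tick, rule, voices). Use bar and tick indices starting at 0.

bar 0: v0=E3 v1=E4 v2=G4 downbeat m3
bar 1: v0=C3 v1=E3 v2=C4 downbeat P8
bar 2: v0=E3 v1=G3 v2=E4 downbeat P8
bar 3: v0=F3 v1=A3 v2=F4 downbeat P8
bar 4: v0=D3 v1=B3 v2=D4 downbeat P8
bar 5: v0=E3 v1=E4 v2=G4 downbeat m3
  -> R5 @ bar 0 tick 0 v(0, 2): opens on m3
  -> R2 @ bar 1 tick 0 v(0, 2): E3/G4 m3 -> C3/C4 P8 similar
  -> R1 @ bar 2 tick 0 v(0, 2): C3/C4 P8 -> E3/E4 P8 similar
  -> R1 @ bar 3 tick 0 v(0, 2): E3/E4 P8 -> F3/F4 P8 similar
  -> R1 @ bar 4 tick 0 v(0, 2): F3/F4 P8 -> D3/D4 P8 similar
  -> R8 @ bar 4 tick 0 v(0, 2): penult P8 not 3rd/6th
  -> R2 @ bar 5 tick 0 v(0, 1): D3/B3 M6 -> E3/E4 P8 similar
  -> R6 @ bar 5 tick 3 v(0, 2): closes on m3

(0, 0, R5, (0, 2))
(1, 0, R2, (0, 2))
(2, 0, R1, (0, 2))
(3, 0, R1, (0, 2))
(4, 0, R1, (0, 2))
(4, 0, R8, (0, 2))
(5, 0, R2, (0, 1))
(5, 3, R6, (0, 2))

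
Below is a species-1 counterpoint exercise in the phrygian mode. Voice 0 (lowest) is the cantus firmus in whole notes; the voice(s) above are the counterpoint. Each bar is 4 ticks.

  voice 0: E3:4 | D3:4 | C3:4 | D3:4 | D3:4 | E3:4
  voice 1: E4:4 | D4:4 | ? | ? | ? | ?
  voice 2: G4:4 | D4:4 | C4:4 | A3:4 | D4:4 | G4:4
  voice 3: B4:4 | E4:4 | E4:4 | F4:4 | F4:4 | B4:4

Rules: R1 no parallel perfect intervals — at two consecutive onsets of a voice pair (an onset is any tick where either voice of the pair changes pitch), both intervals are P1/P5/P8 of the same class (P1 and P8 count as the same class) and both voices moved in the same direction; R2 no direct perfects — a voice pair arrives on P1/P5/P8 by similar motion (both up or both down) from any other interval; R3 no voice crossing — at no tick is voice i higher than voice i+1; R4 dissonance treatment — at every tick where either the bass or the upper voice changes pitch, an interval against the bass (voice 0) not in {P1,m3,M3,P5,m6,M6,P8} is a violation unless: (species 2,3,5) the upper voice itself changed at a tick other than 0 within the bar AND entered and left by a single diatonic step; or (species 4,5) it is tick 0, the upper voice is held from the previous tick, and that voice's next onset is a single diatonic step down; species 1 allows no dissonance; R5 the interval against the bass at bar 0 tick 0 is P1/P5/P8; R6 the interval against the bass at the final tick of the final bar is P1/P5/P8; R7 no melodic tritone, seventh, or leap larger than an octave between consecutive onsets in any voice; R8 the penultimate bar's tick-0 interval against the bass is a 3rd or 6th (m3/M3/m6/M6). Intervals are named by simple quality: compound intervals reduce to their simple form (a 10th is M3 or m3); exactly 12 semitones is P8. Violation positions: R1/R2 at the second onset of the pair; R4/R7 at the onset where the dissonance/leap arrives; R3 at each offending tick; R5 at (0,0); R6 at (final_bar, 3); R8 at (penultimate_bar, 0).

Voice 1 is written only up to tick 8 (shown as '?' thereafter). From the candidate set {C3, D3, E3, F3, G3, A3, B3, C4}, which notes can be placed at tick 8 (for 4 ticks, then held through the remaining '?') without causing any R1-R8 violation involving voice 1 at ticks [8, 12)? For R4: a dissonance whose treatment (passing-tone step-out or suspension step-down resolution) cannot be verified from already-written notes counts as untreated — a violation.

C3: violates R1,R7
D3: violates R4
E3: violates R7
F3: violates R2,R4
G3: violates R2
A3: legal
B3: violates R4
C4: violates R1

{A3}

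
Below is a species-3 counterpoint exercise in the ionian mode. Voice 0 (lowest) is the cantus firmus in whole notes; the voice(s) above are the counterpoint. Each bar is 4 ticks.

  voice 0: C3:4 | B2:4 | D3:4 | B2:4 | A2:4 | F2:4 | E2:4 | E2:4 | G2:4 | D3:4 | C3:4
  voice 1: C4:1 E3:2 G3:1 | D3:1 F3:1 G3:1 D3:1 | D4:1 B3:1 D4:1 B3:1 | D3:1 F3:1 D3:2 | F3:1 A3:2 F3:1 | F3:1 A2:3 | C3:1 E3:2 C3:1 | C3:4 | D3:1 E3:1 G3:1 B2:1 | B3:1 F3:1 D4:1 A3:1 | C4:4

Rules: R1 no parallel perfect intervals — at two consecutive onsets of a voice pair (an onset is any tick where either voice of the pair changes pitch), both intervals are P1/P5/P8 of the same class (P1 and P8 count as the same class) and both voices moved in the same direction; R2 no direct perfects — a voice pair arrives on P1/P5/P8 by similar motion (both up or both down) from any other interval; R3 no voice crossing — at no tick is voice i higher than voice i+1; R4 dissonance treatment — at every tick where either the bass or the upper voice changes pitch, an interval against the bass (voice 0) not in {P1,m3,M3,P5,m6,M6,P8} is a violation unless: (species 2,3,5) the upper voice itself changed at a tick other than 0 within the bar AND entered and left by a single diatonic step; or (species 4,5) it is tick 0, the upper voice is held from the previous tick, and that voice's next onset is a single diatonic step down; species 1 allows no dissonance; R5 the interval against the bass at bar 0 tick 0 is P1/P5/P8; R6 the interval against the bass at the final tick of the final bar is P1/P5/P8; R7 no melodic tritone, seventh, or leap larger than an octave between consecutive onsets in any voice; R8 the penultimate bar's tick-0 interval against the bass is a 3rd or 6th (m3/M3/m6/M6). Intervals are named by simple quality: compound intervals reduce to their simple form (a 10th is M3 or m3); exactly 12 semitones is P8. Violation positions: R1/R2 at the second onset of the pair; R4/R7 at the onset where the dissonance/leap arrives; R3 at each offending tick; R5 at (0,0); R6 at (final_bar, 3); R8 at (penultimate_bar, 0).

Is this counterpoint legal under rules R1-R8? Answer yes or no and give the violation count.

bar 0: v0=C3 v1=C4 (P8)
bar 1: v0=B2 v1=D3 (m3)
bar 2: v0=D3 v1=D4 (P8)
bar 3: v0=B2 v1=D3 (m3)
bar 4: v0=A2 v1=F3 (m6)
bar 5: v0=F2 v1=F3 (P8)
bar 6: v0=E2 v1=C3 (m6)
bar 7: v0=E2 v1=C3 (m6)
bar 8: v0=G2 v1=D3 (P5)
bar 9: v0=D3 v1=B3 (M6)
bar 10: v0=C3 v1=C4 (P8)
  R4 @ bar1.1: B2/F3 TT untreated
  R2 @ bar2.0: B2/D3 m3 -> D3/D4 P8 similar
  R4 @ bar3.1: B2/F3 TT untreated
  R2 @ bar8.0: E2/C3 m6 -> G2/D3 P5 similar
  R7 @ bar9.1: B3->F3 leap 6st

No (5 violations)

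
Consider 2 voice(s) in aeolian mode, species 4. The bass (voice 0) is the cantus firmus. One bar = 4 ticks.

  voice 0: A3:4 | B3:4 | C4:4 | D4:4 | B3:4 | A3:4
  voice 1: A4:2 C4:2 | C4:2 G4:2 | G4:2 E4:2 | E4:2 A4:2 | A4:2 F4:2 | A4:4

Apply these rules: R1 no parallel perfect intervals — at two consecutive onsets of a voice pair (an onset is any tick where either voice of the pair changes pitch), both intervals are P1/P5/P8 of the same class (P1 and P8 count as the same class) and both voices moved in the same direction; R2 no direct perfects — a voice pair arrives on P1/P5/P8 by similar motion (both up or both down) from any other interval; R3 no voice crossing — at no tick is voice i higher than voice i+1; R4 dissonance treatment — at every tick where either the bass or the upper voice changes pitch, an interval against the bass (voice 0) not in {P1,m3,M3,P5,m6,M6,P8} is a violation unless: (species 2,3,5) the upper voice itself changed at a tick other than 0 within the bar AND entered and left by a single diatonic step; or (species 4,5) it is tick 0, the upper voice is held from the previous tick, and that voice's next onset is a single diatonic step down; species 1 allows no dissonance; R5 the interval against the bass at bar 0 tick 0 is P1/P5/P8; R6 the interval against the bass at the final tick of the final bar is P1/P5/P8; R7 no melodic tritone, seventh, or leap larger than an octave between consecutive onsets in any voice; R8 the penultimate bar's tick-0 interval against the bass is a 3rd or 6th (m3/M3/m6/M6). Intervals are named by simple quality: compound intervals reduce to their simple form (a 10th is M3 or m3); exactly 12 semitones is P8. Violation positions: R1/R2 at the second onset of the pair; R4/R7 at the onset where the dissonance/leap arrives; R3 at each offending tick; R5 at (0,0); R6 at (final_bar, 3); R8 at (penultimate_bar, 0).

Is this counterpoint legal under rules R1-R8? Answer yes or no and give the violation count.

No (5 violations)

bar 0: v0=A3 v1=A4 (P8)
bar 1: v0=B3 v1=C4 (m2)
bar 2: v0=C4 v1=G4 (P5)
bar 3: v0=D4 v1=E4 (M2)
bar 4: v0=B3 v1=A4 (m7)
bar 5: v0=A3 v1=A4 (P8)
  R4 @ bar1.0: B3/C4 m2 untreated
  R4 @ bar3.0: D4/E4 M2 untreated
  R4 @ bar4.0: B3/A4 m7 untreated
  R8 @ bar4.0: penult m7 not 3rd/6th
  R4 @ bar4.2: B3/F4 TT untreated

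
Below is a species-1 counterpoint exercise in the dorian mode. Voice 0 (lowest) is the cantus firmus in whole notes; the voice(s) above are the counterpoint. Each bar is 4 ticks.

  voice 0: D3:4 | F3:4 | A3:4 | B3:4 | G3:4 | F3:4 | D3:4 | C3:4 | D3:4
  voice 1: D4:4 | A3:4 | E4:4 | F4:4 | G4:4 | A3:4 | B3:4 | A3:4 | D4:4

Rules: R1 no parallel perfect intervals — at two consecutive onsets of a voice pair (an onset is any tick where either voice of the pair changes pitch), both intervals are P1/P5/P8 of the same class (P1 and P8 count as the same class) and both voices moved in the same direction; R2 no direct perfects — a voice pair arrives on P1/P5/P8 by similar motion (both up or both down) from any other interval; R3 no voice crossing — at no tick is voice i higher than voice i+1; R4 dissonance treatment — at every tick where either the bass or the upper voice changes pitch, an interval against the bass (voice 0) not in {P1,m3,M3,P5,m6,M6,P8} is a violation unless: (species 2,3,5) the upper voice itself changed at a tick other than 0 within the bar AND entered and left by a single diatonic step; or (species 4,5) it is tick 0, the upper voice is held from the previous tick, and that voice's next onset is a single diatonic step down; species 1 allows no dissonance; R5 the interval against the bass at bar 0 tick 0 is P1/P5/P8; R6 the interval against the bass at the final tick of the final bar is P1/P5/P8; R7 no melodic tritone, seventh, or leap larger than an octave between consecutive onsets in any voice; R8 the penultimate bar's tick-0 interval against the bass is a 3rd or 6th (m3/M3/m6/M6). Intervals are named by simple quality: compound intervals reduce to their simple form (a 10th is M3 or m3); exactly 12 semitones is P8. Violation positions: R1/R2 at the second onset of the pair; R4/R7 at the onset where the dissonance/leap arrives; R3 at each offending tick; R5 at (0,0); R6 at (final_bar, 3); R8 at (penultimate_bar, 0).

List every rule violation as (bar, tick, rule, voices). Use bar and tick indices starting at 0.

(2, 0, R2, (0, 1))
(3, 0, R4, (0, 1))
(5, 0, R7, (1,))
(8, 0, R2, (0, 1))

bar 0: v0=D3 v1=D4 downbeat P8
bar 1: v0=F3 v1=A3 downbeat M3
bar 2: v0=A3 v1=E4 downbeat P5
bar 3: v0=B3 v1=F4 downbeat TT
bar 4: v0=G3 v1=G4 downbeat P8
bar 5: v0=F3 v1=A3 downbeat M3
bar 6: v0=D3 v1=B3 downbeat M6
bar 7: v0=C3 v1=A3 downbeat M6
bar 8: v0=D3 v1=D4 downbeat P8
  -> R2 @ bar 2 tick 0 v(0, 1): F3/A3 M3 -> A3/E4 P5 similar
  -> R4 @ bar 3 tick 0 v(0, 1): B3/F4 TT untreated
  -> R7 @ bar 5 tick 0 v(1,): G4->A3 leap 10st
  -> R2 @ bar 8 tick 0 v(0, 1): C3/A3 M6 -> D3/D4 P8 similar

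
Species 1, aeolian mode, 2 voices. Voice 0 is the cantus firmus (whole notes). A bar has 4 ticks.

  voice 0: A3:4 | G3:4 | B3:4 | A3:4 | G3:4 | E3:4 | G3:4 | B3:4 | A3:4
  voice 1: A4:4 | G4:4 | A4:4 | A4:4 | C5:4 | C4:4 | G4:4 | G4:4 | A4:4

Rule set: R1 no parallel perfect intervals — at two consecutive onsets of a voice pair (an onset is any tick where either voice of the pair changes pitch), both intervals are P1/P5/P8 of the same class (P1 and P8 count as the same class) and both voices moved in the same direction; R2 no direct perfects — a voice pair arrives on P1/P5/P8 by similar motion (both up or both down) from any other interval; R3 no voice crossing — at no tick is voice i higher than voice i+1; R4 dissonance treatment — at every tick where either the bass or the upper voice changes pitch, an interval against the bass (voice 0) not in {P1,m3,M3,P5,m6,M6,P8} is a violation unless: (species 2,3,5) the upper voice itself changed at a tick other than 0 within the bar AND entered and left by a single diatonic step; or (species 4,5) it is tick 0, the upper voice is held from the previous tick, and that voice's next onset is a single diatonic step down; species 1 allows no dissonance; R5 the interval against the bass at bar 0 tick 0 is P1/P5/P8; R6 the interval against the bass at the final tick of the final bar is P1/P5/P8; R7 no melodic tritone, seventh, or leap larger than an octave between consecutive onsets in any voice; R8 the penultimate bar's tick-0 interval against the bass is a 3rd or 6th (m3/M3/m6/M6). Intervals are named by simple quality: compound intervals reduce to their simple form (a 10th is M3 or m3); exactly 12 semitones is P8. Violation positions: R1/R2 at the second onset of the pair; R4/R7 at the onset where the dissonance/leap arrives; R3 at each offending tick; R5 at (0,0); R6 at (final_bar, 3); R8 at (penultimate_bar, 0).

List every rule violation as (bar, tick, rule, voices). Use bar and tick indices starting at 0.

bar 0: v0=A3 v1=A4 downbeat P8
bar 1: v0=G3 v1=G4 downbeat P8
bar 2: v0=B3 v1=A4 downbeat m7
bar 3: v0=A3 v1=A4 downbeat P8
bar 4: v0=G3 v1=C5 downbeat P4
bar 5: v0=E3 v1=C4 downbeat m6
bar 6: v0=G3 v1=G4 downbeat P8
bar 7: v0=B3 v1=G4 downbeat m6
bar 8: v0=A3 v1=A4 downbeat P8
  -> R1 @ bar 1 tick 0 v(0, 1): A3/A4 P8 -> G3/G4 P8 similar
  -> R4 @ bar 2 tick 0 v(0, 1): B3/A4 m7 untreated
  -> R4 @ bar 4 tick 0 v(0, 1): G3/C5 P4 untreated
  -> R2 @ bar 6 tick 0 v(0, 1): E3/C4 m6 -> G3/G4 P8 similar

(1, 0, R1, (0, 1))
(2, 0, R4, (0, 1))
(4, 0, R4, (0, 1))
(6, 0, R2, (0, 1))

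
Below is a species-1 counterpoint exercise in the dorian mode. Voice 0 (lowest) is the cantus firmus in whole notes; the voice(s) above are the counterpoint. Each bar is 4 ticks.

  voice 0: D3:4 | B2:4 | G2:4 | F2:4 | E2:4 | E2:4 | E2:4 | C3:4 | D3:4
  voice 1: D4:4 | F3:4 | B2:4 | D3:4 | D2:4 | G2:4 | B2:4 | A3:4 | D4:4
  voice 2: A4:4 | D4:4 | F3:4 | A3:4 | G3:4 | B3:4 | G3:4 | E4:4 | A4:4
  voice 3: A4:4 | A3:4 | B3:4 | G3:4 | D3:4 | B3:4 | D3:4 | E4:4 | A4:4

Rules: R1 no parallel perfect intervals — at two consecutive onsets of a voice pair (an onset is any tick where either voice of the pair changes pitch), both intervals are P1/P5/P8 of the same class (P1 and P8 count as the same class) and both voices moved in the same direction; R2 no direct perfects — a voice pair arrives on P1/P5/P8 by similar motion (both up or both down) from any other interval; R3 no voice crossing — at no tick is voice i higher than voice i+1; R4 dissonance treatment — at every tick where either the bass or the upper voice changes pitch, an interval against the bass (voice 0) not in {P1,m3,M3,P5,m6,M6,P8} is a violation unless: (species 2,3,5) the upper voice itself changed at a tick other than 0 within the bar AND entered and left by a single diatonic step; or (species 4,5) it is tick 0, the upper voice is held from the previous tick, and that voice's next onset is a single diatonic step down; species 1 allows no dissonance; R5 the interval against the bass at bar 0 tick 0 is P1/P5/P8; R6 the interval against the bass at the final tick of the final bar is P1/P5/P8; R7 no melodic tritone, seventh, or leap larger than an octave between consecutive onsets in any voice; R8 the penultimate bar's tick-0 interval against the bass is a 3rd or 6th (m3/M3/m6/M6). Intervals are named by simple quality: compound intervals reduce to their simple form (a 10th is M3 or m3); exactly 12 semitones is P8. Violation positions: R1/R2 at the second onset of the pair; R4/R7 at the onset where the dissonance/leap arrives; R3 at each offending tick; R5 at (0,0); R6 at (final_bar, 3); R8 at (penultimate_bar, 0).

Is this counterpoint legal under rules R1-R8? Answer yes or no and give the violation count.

No (42 violations)

bar 0: v0=D3 v1=D4 v2=A4 v3=A4 (P5)
bar 1: v0=B2 v1=F3 v2=D4 v3=A3 (m7)
bar 2: v0=G2 v1=B2 v2=F3 v3=B3 (M3)
bar 3: v0=F2 v1=D3 v2=A3 v3=G3 (M2)
bar 4: v0=E2 v1=D2 v2=G3 v3=D3 (m7)
bar 5: v0=E2 v1=G2 v2=B3 v3=B3 (P5)
bar 6: v0=E2 v1=B2 v2=G3 v3=D3 (m7)
bar 7: v0=C3 v1=A3 v2=E4 v3=E4 (M3)
bar 8: v0=D3 v1=D4 v2=A4 v3=A4 (P5)
  R3 @ bar1.0: D4 above A3
  R4 @ bar1.0: B2/F3 TT untreated
  R4 @ bar1.0: B2/A3 m7 untreated
  R3 @ bar1.1: D4 above A3
  R3 @ bar1.2: D4 above A3
  R3 @ bar1.3: D4 above A3
  R4 @ bar2.0: G2/F3 m7 untreated
  R7 @ bar2.0: F3->B2 leap 6st
  R2 @ bar3.0: B2/F3 TT -> D3/A3 P5 similar
  R3 @ bar3.0: A3 above G3
  R4 @ bar3.0: F2/G3 M2 untreated
  R3 @ bar3.1: A3 above G3
  R3 @ bar3.2: A3 above G3
  R3 @ bar3.3: A3 above G3
  R2 @ bar4.0: D3/G3 P4 -> D2/D3 P8 similar
  R3 @ bar4.0: E2 above D2
  R3 @ bar4.0: G3 above D3
  R4 @ bar4.0: E2/D2 M2 untreated
  R4 @ bar4.0: E2/D3 m7 untreated
  R3 @ bar4.1: E2 above D2
  R3 @ bar4.1: G3 above D3
  R3 @ bar4.2: E2 above D2
  R3 @ bar4.2: G3 above D3
  R3 @ bar4.3: E2 above D2
  R3 @ bar4.3: G3 above D3
  R2 @ bar5.0: G3/D3 P4 -> B3/B3 P1 similar
  R3 @ bar6.0: G3 above D3
  R4 @ bar6.0: E2/D3 m7 untreated
  R3 @ bar6.1: G3 above D3
  R3 @ bar6.2: G3 above D3
  R3 @ bar6.3: G3 above D3
  R2 @ bar7.0: B2/G3 m6 -> A3/E4 P5 similar
  R2 @ bar7.0: B2/D3 m3 -> A3/E4 P5 similar
  R2 @ bar7.0: G3/D3 P4 -> E4/E4 P1 similar
  R7 @ bar7.0: B2->A3 leap 10st
  R7 @ bar7.0: D3->E4 leap 14st
  R1 @ bar8.0: A3/E4 P5 -> D4/A4 P5 similar
  R1 @ bar8.0: A3/E4 P5 -> D4/A4 P5 similar
  R1 @ bar8.0: E4/E4 P1 -> A4/A4 P1 similar
  R2 @ bar8.0: C3/A3 M6 -> D3/D4 P8 similar
  R2 @ bar8.0: C3/E4 M3 -> D3/A4 P5 similar
  R2 @ bar8.0: C3/E4 M3 -> D3/A4 P5 similar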